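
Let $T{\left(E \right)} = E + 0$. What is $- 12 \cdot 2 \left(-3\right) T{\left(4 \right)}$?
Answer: $288$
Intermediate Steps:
$T{\left(E \right)} = E$
$- 12 \cdot 2 \left(-3\right) T{\left(4 \right)} = - 12 \cdot 2 \left(-3\right) 4 = \left(-12\right) \left(-6\right) 4 = 72 \cdot 4 = 288$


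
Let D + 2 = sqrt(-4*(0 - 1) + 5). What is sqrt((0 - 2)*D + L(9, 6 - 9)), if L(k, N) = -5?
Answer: I*sqrt(7) ≈ 2.6458*I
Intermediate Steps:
D = 1 (D = -2 + sqrt(-4*(0 - 1) + 5) = -2 + sqrt(-4*(-1) + 5) = -2 + sqrt(4 + 5) = -2 + sqrt(9) = -2 + 3 = 1)
sqrt((0 - 2)*D + L(9, 6 - 9)) = sqrt((0 - 2)*1 - 5) = sqrt(-2*1 - 5) = sqrt(-2 - 5) = sqrt(-7) = I*sqrt(7)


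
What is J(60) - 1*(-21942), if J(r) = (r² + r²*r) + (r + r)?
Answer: 241662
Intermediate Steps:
J(r) = r² + r³ + 2*r (J(r) = (r² + r³) + 2*r = r² + r³ + 2*r)
J(60) - 1*(-21942) = 60*(2 + 60 + 60²) - 1*(-21942) = 60*(2 + 60 + 3600) + 21942 = 60*3662 + 21942 = 219720 + 21942 = 241662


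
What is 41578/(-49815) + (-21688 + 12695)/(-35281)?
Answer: -1018927123/1757523015 ≈ -0.57975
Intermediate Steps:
41578/(-49815) + (-21688 + 12695)/(-35281) = 41578*(-1/49815) - 8993*(-1/35281) = -41578/49815 + 8993/35281 = -1018927123/1757523015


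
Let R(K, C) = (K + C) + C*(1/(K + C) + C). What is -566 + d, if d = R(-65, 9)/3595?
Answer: -113945729/201320 ≈ -565.99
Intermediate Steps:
R(K, C) = C + K + C*(C + 1/(C + K)) (R(K, C) = (C + K) + C*(1/(C + K) + C) = (C + K) + C*(C + 1/(C + K)) = C + K + C*(C + 1/(C + K)))
d = 1391/201320 (d = ((9 + 9² + 9³ + (-65)² - 65*9² + 2*9*(-65))/(9 - 65))/3595 = ((9 + 81 + 729 + 4225 - 65*81 - 1170)/(-56))*(1/3595) = -(9 + 81 + 729 + 4225 - 5265 - 1170)/56*(1/3595) = -1/56*(-1391)*(1/3595) = (1391/56)*(1/3595) = 1391/201320 ≈ 0.0069094)
-566 + d = -566 + 1391/201320 = -113945729/201320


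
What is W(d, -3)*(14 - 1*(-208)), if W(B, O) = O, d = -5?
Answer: -666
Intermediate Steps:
W(d, -3)*(14 - 1*(-208)) = -3*(14 - 1*(-208)) = -3*(14 + 208) = -3*222 = -666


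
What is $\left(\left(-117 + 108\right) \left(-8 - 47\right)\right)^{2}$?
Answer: $245025$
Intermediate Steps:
$\left(\left(-117 + 108\right) \left(-8 - 47\right)\right)^{2} = \left(\left(-9\right) \left(-55\right)\right)^{2} = 495^{2} = 245025$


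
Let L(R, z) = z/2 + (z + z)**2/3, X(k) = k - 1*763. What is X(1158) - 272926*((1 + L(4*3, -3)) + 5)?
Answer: -4502884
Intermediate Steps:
X(k) = -763 + k (X(k) = k - 763 = -763 + k)
L(R, z) = z/2 + 4*z**2/3 (L(R, z) = z*(1/2) + (2*z)**2*(1/3) = z/2 + (4*z**2)*(1/3) = z/2 + 4*z**2/3)
X(1158) - 272926*((1 + L(4*3, -3)) + 5) = (-763 + 1158) - 272926*((1 + (1/6)*(-3)*(3 + 8*(-3))) + 5) = 395 - 272926*((1 + (1/6)*(-3)*(3 - 24)) + 5) = 395 - 272926*((1 + (1/6)*(-3)*(-21)) + 5) = 395 - 272926*((1 + 21/2) + 5) = 395 - 272926*(23/2 + 5) = 395 - 272926*33/2 = 395 - 4503279 = -4502884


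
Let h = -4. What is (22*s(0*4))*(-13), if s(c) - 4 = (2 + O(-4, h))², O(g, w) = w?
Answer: -2288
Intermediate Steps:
s(c) = 8 (s(c) = 4 + (2 - 4)² = 4 + (-2)² = 4 + 4 = 8)
(22*s(0*4))*(-13) = (22*8)*(-13) = 176*(-13) = -2288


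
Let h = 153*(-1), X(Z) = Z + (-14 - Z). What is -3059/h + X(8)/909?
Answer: 102907/5151 ≈ 19.978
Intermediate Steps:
X(Z) = -14
h = -153
-3059/h + X(8)/909 = -3059/(-153) - 14/909 = -3059*(-1/153) - 14*1/909 = 3059/153 - 14/909 = 102907/5151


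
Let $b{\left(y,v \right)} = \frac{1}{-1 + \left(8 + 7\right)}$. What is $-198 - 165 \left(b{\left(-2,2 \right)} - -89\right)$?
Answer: $- \frac{208527}{14} \approx -14895.0$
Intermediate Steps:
$b{\left(y,v \right)} = \frac{1}{14}$ ($b{\left(y,v \right)} = \frac{1}{-1 + 15} = \frac{1}{14}$)
$-198 - 165 \left(b{\left(-2,2 \right)} - -89\right) = -198 - 165 \left(\frac{1}{14} - -89\right) = -198 - 165 \left(\frac{1}{14} + 89\right) = -198 - \frac{205755}{14} = - \frac{208527}{14}$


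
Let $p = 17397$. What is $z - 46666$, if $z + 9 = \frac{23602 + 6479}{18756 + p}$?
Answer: $- \frac{562470398}{12051} \approx -46674.0$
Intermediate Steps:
$z = - \frac{98432}{12051}$ ($z = -9 + \frac{23602 + 6479}{18756 + 17397} = -9 + \frac{30081}{36153} = -9 + 30081 \cdot \frac{1}{36153} = -9 + \frac{10027}{12051} = - \frac{98432}{12051} \approx -8.168$)
$z - 46666 = - \frac{98432}{12051} - 46666 = - \frac{562470398}{12051}$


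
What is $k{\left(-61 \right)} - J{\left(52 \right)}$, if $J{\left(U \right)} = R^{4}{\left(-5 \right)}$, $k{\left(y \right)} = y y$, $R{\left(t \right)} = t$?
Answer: $3096$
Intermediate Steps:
$k{\left(y \right)} = y^{2}$
$J{\left(U \right)} = 625$ ($J{\left(U \right)} = \left(-5\right)^{4} = 625$)
$k{\left(-61 \right)} - J{\left(52 \right)} = \left(-61\right)^{2} - 625 = 3721 - 625 = 3096$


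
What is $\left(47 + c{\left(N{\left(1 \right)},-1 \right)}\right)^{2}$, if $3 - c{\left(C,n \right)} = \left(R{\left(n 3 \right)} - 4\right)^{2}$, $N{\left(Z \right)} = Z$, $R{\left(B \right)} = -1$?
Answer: $625$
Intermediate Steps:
$c{\left(C,n \right)} = -22$ ($c{\left(C,n \right)} = 3 - \left(-1 - 4\right)^{2} = 3 - \left(-5\right)^{2} = 3 - 25 = -22$)
$\left(47 + c{\left(N{\left(1 \right)},-1 \right)}\right)^{2} = \left(47 - 22\right)^{2} = 25^{2} = 625$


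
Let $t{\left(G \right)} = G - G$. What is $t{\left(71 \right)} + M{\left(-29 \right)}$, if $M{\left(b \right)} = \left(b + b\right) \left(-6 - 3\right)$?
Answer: $522$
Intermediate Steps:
$t{\left(G \right)} = 0$
$M{\left(b \right)} = - 18 b$ ($M{\left(b \right)} = 2 b \left(-9\right) = - 18 b$)
$t{\left(71 \right)} + M{\left(-29 \right)} = 0 - -522 = 0 + 522 = 522$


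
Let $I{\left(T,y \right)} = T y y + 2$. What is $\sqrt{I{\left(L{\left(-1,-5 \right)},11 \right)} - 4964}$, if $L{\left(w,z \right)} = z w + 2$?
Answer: $i \sqrt{4115} \approx 64.148 i$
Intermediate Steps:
$L{\left(w,z \right)} = 2 + w z$ ($L{\left(w,z \right)} = w z + 2 = 2 + w z$)
$I{\left(T,y \right)} = 2 + T y^{2}$ ($I{\left(T,y \right)} = T y^{2} + 2 = 2 + T y^{2}$)
$\sqrt{I{\left(L{\left(-1,-5 \right)},11 \right)} - 4964} = \sqrt{\left(2 + \left(2 - -5\right) 11^{2}\right) - 4964} = \sqrt{\left(2 + \left(2 + 5\right) 121\right) - 4964} = \sqrt{\left(2 + 7 \cdot 121\right) - 4964} = \sqrt{\left(2 + 847\right) - 4964} = \sqrt{849 - 4964} = \sqrt{-4115} = i \sqrt{4115}$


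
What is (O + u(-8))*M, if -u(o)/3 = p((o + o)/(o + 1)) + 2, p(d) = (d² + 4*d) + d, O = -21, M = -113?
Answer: 426123/49 ≈ 8696.4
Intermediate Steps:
p(d) = d² + 5*d
u(o) = -6 - 6*o*(5 + 2*o/(1 + o))/(1 + o) (u(o) = -3*(((o + o)/(o + 1))*(5 + (o + o)/(o + 1)) + 2) = -3*(((2*o)/(1 + o))*(5 + (2*o)/(1 + o)) + 2) = -3*((2*o/(1 + o))*(5 + 2*o/(1 + o)) + 2) = -3*(2*o*(5 + 2*o/(1 + o))/(1 + o) + 2) = -3*(2 + 2*o*(5 + 2*o/(1 + o))/(1 + o)) = -6 - 6*o*(5 + 2*o/(1 + o))/(1 + o))
(O + u(-8))*M = (-21 + 6*(-1 - 8*(-8)² - 7*(-8))/(1 + (-8)² + 2*(-8)))*(-113) = (-21 + 6*(-1 - 8*64 + 56)/(1 + 64 - 16))*(-113) = (-21 + 6*(-1 - 512 + 56)/49)*(-113) = (-21 + 6*(1/49)*(-457))*(-113) = (-21 - 2742/49)*(-113) = -3771/49*(-113) = 426123/49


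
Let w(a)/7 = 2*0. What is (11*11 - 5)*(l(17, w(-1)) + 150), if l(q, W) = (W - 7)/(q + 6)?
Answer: 399388/23 ≈ 17365.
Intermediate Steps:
w(a) = 0 (w(a) = 7*(2*0) = 7*0 = 0)
l(q, W) = (-7 + W)/(6 + q)
(11*11 - 5)*(l(17, w(-1)) + 150) = (11*11 - 5)*((-7 + 0)/(6 + 17) + 150) = (121 - 5)*(-7/23 + 150) = 116*((1/23)*(-7) + 150) = 116*(-7/23 + 150) = 116*(3443/23) = 399388/23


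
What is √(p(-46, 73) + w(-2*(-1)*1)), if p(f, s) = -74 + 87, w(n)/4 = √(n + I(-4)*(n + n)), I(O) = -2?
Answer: √(13 + 4*I*√6) ≈ 3.8261 + 1.2804*I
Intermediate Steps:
w(n) = 4*√3*√(-n) (w(n) = 4*√(n - 2*(n + n)) = 4*√(n - 4*n) = 4*√(-3*n) = 4*(√3*√(-n)) = 4*√3*√(-n))
p(f, s) = 13
√(p(-46, 73) + w(-2*(-1)*1)) = √(13 + 4*√3*√(-(-2*(-1)))) = √(13 + 4*√3*√(-2)) = √(13 + 4*√3*(I*√2)) = √(13 + 4*I*√6)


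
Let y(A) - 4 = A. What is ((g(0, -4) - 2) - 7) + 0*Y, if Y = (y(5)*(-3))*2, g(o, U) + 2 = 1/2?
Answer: -21/2 ≈ -10.500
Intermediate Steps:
y(A) = 4 + A
g(o, U) = -3/2 (g(o, U) = -2 + 1/2 = -2 + ½ = -3/2)
Y = -54 (Y = ((4 + 5)*(-3))*2 = (9*(-3))*2 = -27*2 = -54)
((g(0, -4) - 2) - 7) + 0*Y = ((-3/2 - 2) - 7) + 0*(-54) = (-7/2 - 7) + 0 = -21/2 + 0 = -21/2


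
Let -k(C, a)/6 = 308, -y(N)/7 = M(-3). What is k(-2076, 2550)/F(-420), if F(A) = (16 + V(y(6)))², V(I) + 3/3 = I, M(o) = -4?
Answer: -1848/1849 ≈ -0.99946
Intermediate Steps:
y(N) = 28 (y(N) = -7*(-4) = 28)
k(C, a) = -1848 (k(C, a) = -6*308 = -1848)
V(I) = -1 + I
F(A) = 1849 (F(A) = (16 + (-1 + 28))² = (16 + 27)² = 43² = 1849)
k(-2076, 2550)/F(-420) = -1848/1849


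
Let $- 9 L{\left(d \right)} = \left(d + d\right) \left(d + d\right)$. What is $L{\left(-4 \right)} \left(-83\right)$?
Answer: $\frac{5312}{9} \approx 590.22$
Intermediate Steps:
$L{\left(d \right)} = - \frac{4 d^{2}}{9}$ ($L{\left(d \right)} = - \frac{\left(d + d\right) \left(d + d\right)}{9} = - \frac{2 d 2 d}{9} = - \frac{4 d^{2}}{9}$)
$L{\left(-4 \right)} \left(-83\right) = - \frac{4 \left(-4\right)^{2}}{9} \left(-83\right) = \left(- \frac{4}{9}\right) 16 \left(-83\right) = \left(- \frac{64}{9}\right) \left(-83\right) = \frac{5312}{9}$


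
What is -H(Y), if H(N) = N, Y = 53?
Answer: -53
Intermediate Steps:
-H(Y) = -1*53 = -53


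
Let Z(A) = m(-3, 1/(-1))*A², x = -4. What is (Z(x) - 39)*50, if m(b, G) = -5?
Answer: -5950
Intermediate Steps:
Z(A) = -5*A²
(Z(x) - 39)*50 = (-5*(-4)² - 39)*50 = (-5*16 - 39)*50 = (-80 - 39)*50 = -119*50 = -5950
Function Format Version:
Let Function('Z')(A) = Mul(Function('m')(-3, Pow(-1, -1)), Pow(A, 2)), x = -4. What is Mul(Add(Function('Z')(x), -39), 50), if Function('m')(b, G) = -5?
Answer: -5950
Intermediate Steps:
Function('Z')(A) = Mul(-5, Pow(A, 2))
Mul(Add(Function('Z')(x), -39), 50) = Mul(Add(Mul(-5, Pow(-4, 2)), -39), 50) = Mul(Add(Mul(-5, 16), -39), 50) = Mul(Add(-80, -39), 50) = Mul(-119, 50) = -5950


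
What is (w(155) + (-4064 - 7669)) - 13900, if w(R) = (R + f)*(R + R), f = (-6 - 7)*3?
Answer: 10327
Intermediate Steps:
f = -39 (f = -13*3 = -39)
w(R) = 2*R*(-39 + R) (w(R) = (R - 39)*(R + R) = (-39 + R)*(2*R) = 2*R*(-39 + R))
(w(155) + (-4064 - 7669)) - 13900 = (2*155*(-39 + 155) + (-4064 - 7669)) - 13900 = (2*155*116 - 11733) - 13900 = (35960 - 11733) - 13900 = 24227 - 13900 = 10327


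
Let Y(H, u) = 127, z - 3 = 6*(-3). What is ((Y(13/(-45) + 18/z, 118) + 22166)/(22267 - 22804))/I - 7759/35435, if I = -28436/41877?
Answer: 10987452667949/180365709140 ≈ 60.918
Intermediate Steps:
z = -15 (z = 3 + 6*(-3) = 3 - 18 = -15)
I = -28436/41877 (I = -28436*1/41877 = -28436/41877 ≈ -0.67904)
((Y(13/(-45) + 18/z, 118) + 22166)/(22267 - 22804))/I - 7759/35435 = ((127 + 22166)/(22267 - 22804))/(-28436/41877) - 7759/35435 = (22293/(-537))*(-41877/28436) - 7759*1/35435 = (22293*(-1/537))*(-41877/28436) - 7759/35435 = -7431/179*(-41877/28436) - 7759/35435 = 311187987/5090044 - 7759/35435 = 10987452667949/180365709140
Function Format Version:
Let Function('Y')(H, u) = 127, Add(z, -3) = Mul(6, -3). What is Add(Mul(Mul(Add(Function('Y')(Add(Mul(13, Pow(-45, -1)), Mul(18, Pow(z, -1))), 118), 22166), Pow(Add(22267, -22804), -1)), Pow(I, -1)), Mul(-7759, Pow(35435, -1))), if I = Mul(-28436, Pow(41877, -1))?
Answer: Rational(10987452667949, 180365709140) ≈ 60.918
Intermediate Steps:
z = -15 (z = Add(3, Mul(6, -3)) = Add(3, -18) = -15)
I = Rational(-28436, 41877) (I = Mul(-28436, Rational(1, 41877)) = Rational(-28436, 41877) ≈ -0.67904)
Add(Mul(Mul(Add(Function('Y')(Add(Mul(13, Pow(-45, -1)), Mul(18, Pow(z, -1))), 118), 22166), Pow(Add(22267, -22804), -1)), Pow(I, -1)), Mul(-7759, Pow(35435, -1))) = Add(Mul(Mul(Add(127, 22166), Pow(Add(22267, -22804), -1)), Pow(Rational(-28436, 41877), -1)), Mul(-7759, Pow(35435, -1))) = Add(Mul(Mul(22293, Pow(-537, -1)), Rational(-41877, 28436)), Mul(-7759, Rational(1, 35435))) = Add(Mul(Mul(22293, Rational(-1, 537)), Rational(-41877, 28436)), Rational(-7759, 35435)) = Add(Mul(Rational(-7431, 179), Rational(-41877, 28436)), Rational(-7759, 35435)) = Add(Rational(311187987, 5090044), Rational(-7759, 35435)) = Rational(10987452667949, 180365709140)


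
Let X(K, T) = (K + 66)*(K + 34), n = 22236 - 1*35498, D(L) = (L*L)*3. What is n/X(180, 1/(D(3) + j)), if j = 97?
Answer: -6631/26322 ≈ -0.25192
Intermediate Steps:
D(L) = 3*L² (D(L) = L²*3 = 3*L²)
n = -13262 (n = 22236 - 35498 = -13262)
X(K, T) = (34 + K)*(66 + K) (X(K, T) = (66 + K)*(34 + K) = (34 + K)*(66 + K))
n/X(180, 1/(D(3) + j)) = -13262/(2244 + 180² + 100*180) = -13262/(2244 + 32400 + 18000) = -13262/52644 = -13262*1/52644 = -6631/26322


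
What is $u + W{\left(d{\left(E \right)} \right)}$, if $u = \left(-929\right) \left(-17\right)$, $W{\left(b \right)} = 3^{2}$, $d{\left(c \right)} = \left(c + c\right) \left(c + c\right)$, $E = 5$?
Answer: $15802$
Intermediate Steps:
$d{\left(c \right)} = 4 c^{2}$ ($d{\left(c \right)} = 2 c 2 c = 4 c^{2}$)
$W{\left(b \right)} = 9$
$u = 15793$
$u + W{\left(d{\left(E \right)} \right)} = 15793 + 9 = 15802$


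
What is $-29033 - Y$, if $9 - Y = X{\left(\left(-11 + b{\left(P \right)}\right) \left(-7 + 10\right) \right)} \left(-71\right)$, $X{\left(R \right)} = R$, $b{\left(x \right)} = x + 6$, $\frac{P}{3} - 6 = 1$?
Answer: $-32450$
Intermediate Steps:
$P = 21$ ($P = 18 + 3 \cdot 1 = 18 + 3 = 21$)
$b{\left(x \right)} = 6 + x$
$Y = 3417$ ($Y = 9 - \left(-11 + \left(6 + 21\right)\right) \left(-7 + 10\right) \left(-71\right) = 9 - \left(-11 + 27\right) 3 \left(-71\right) = 9 - 16 \cdot 3 \left(-71\right) = 9 - 48 \left(-71\right) = 9 - -3408 = 9 + 3408 = 3417$)
$-29033 - Y = -29033 - 3417 = -32450$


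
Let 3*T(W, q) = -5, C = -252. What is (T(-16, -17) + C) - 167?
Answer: -1262/3 ≈ -420.67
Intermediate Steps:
T(W, q) = -5/3 (T(W, q) = (⅓)*(-5) = -5/3)
(T(-16, -17) + C) - 167 = (-5/3 - 252) - 167 = -761/3 - 167 = -1262/3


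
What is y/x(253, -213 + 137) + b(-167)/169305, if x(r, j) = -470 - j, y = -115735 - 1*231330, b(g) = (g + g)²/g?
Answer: 58759576633/66706170 ≈ 880.87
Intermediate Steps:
b(g) = 4*g (b(g) = (2*g)²/g = (4*g²)/g = 4*g)
y = -347065 (y = -115735 - 231330 = -347065)
y/x(253, -213 + 137) + b(-167)/169305 = -347065/(-470 - (-213 + 137)) + (4*(-167))/169305 = -347065/(-470 - 1*(-76)) - 668*1/169305 = -347065/(-470 + 76) - 668/169305 = -347065/(-394) - 668/169305 = -347065*(-1/394) - 668/169305 = 347065/394 - 668/169305 = 58759576633/66706170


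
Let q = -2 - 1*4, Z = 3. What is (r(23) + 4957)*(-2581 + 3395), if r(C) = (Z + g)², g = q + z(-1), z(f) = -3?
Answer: 4064302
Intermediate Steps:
q = -6 (q = -2 - 4 = -6)
g = -9 (g = -6 - 3 = -9)
r(C) = 36 (r(C) = (3 - 9)² = (-6)² = 36)
(r(23) + 4957)*(-2581 + 3395) = (36 + 4957)*(-2581 + 3395) = 4993*814 = 4064302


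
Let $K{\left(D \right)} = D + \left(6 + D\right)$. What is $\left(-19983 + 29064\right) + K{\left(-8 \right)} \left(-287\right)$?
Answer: $11951$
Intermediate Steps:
$K{\left(D \right)} = 6 + 2 D$
$\left(-19983 + 29064\right) + K{\left(-8 \right)} \left(-287\right) = \left(-19983 + 29064\right) + \left(6 + 2 \left(-8\right)\right) \left(-287\right) = 9081 + \left(6 - 16\right) \left(-287\right) = 9081 - -2870 = 9081 + 2870 = 11951$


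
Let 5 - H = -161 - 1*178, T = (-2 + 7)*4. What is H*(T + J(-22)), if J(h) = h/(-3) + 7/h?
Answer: 306676/33 ≈ 9293.2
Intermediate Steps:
J(h) = 7/h - h/3 (J(h) = h*(-1/3) + 7/h = -h/3 + 7/h = 7/h - h/3)
T = 20 (T = 5*4 = 20)
H = 344 (H = 5 - (-161 - 1*178) = 5 - (-161 - 178) = 5 - 1*(-339) = 5 + 339 = 344)
H*(T + J(-22)) = 344*(20 + (7/(-22) - 1/3*(-22))) = 344*(20 + (7*(-1/22) + 22/3)) = 344*(20 + (-7/22 + 22/3)) = 344*(20 + 463/66) = 344*(1783/66) = 306676/33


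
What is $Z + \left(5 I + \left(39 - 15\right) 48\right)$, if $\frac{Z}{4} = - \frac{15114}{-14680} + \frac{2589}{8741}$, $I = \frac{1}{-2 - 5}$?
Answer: $\frac{129859637344}{112278145} \approx 1156.6$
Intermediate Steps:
$I = - \frac{1}{7}$ ($I = \frac{1}{-7} = - \frac{1}{7} \approx -0.14286$)
$Z = \frac{85058997}{16039735}$ ($Z = 4 \left(- \frac{15114}{-14680} + \frac{2589}{8741}\right) = 4 \left(\left(-15114\right) \left(- \frac{1}{14680}\right) + 2589 \cdot \frac{1}{8741}\right) = 4 \left(\frac{7557}{7340} + \frac{2589}{8741}\right) = 4 \cdot \frac{85058997}{64158940} = \frac{85058997}{16039735} \approx 5.303$)
$Z + \left(5 I + \left(39 - 15\right) 48\right) = \frac{85058997}{16039735} + \left(5 \left(- \frac{1}{7}\right) + \left(39 - 15\right) 48\right) = \frac{85058997}{16039735} + \left(- \frac{5}{7} + 24 \cdot 48\right) = \frac{85058997}{16039735} + \left(- \frac{5}{7} + 1152\right) = \frac{85058997}{16039735} + \frac{8059}{7} = \frac{129859637344}{112278145}$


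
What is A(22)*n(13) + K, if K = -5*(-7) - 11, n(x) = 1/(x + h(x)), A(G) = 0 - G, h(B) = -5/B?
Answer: 1825/82 ≈ 22.256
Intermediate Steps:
A(G) = -G
n(x) = 1/(x - 5/x)
K = 24 (K = 35 - 11 = 24)
A(22)*n(13) + K = (-1*22)*(13/(-5 + 13²)) + 24 = -286/(-5 + 169) + 24 = -286/164 + 24 = -22*13/164 + 24 = -143/82 + 24 = 1825/82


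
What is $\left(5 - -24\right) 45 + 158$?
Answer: $1463$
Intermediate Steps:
$\left(5 - -24\right) 45 + 158 = \left(5 + 24\right) 45 + 158 = 29 \cdot 45 + 158 = 1305 + 158 = 1463$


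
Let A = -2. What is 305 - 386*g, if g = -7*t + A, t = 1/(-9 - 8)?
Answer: 15607/17 ≈ 918.06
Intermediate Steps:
t = -1/17 (t = 1/(-17) = -1/17 ≈ -0.058824)
g = -27/17 (g = -7*(-1/17) - 2 = 7/17 - 2 = -27/17 ≈ -1.5882)
305 - 386*g = 305 - 386*(-27/17) = 305 + 10422/17 = 15607/17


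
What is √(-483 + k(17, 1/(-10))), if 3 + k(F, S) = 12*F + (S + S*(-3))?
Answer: I*√7045/5 ≈ 16.787*I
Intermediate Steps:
k(F, S) = -3 - 2*S + 12*F (k(F, S) = -3 + (12*F + (S + S*(-3))) = -3 + (12*F + (S - 3*S)) = -3 + (12*F - 2*S) = -3 + (-2*S + 12*F) = -3 - 2*S + 12*F)
√(-483 + k(17, 1/(-10))) = √(-483 + (-3 - 2/(-10) + 12*17)) = √(-483 + (-3 - 2*(-⅒) + 204)) = √(-483 + (-3 + ⅕ + 204)) = √(-483 + 1006/5) = √(-1409/5) = I*√7045/5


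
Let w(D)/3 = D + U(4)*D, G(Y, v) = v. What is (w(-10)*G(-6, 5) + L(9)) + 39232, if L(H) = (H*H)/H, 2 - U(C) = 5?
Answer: 39541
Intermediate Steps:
U(C) = -3 (U(C) = 2 - 1*5 = 2 - 5 = -3)
L(H) = H (L(H) = H²/H = H)
w(D) = -6*D (w(D) = 3*(D - 3*D) = 3*(-2*D) = -6*D)
(w(-10)*G(-6, 5) + L(9)) + 39232 = (-6*(-10)*5 + 9) + 39232 = (60*5 + 9) + 39232 = (300 + 9) + 39232 = 309 + 39232 = 39541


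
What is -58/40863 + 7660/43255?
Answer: 62100358/353505813 ≈ 0.17567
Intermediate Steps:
-58/40863 + 7660/43255 = -58*1/40863 + 7660*(1/43255) = -58/40863 + 1532/8651 = 62100358/353505813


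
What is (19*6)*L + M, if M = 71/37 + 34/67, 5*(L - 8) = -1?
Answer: 11051709/12395 ≈ 891.63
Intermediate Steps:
L = 39/5 (L = 8 + (⅕)*(-1) = 8 - ⅕ = 39/5 ≈ 7.8000)
M = 6015/2479 (M = 71*(1/37) + 34*(1/67) = 71/37 + 34/67 = 6015/2479 ≈ 2.4264)
(19*6)*L + M = (19*6)*(39/5) + 6015/2479 = 114*(39/5) + 6015/2479 = 4446/5 + 6015/2479 = 11051709/12395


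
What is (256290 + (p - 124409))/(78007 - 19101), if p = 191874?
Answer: 323755/58906 ≈ 5.4961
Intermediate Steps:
(256290 + (p - 124409))/(78007 - 19101) = (256290 + (191874 - 124409))/(78007 - 19101) = (256290 + 67465)/58906 = 323755*(1/58906) = 323755/58906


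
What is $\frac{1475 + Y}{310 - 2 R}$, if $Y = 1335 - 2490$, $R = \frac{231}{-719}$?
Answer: $\frac{28760}{27919} \approx 1.0301$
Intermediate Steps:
$R = - \frac{231}{719}$ ($R = 231 \left(- \frac{1}{719}\right) = - \frac{231}{719} \approx -0.32128$)
$Y = -1155$
$\frac{1475 + Y}{310 - 2 R} = \frac{1475 - 1155}{310 - - \frac{462}{719}} = \frac{320}{310 + \frac{462}{719}} = \frac{320}{\frac{223352}{719}} = 320 \cdot \frac{719}{223352} = \frac{28760}{27919}$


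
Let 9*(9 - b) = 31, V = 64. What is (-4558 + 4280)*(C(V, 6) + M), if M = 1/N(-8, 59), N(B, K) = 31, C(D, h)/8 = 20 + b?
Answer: -15859622/279 ≈ -56845.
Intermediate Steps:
b = 50/9 (b = 9 - ⅑*31 = 9 - 31/9 = 50/9 ≈ 5.5556)
C(D, h) = 1840/9 (C(D, h) = 8*(20 + 50/9) = 8*(230/9) = 1840/9)
M = 1/31 ≈ 0.032258
(-4558 + 4280)*(C(V, 6) + M) = (-4558 + 4280)*(1840/9 + 1/31) = -278*57049/279 = -15859622/279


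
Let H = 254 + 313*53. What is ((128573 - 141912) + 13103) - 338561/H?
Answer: -4313509/16843 ≈ -256.10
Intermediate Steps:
H = 16843 (H = 254 + 16589 = 16843)
((128573 - 141912) + 13103) - 338561/H = ((128573 - 141912) + 13103) - 338561/16843 = (-13339 + 13103) - 338561*1/16843 = -236 - 338561/16843 = -4313509/16843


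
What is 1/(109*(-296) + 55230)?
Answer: 1/22966 ≈ 4.3543e-5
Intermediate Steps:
1/(109*(-296) + 55230) = 1/(-32264 + 55230) = 1/22966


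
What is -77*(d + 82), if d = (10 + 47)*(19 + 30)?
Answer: -221375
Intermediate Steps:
d = 2793 (d = 57*49 = 2793)
-77*(d + 82) = -77*(2793 + 82) = -77*2875 = -221375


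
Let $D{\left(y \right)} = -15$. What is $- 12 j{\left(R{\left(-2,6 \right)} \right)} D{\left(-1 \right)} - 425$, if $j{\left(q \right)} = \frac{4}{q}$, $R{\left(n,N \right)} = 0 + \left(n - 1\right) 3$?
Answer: $-505$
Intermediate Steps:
$R{\left(n,N \right)} = -3 + 3 n$ ($R{\left(n,N \right)} = 0 + \left(-1 + n\right) 3 = 0 + \left(-3 + 3 n\right) = -3 + 3 n$)
$- 12 j{\left(R{\left(-2,6 \right)} \right)} D{\left(-1 \right)} - 425 = - 12 \frac{4}{-3 + 3 \left(-2\right)} \left(-15\right) - 425 = - 12 \frac{4}{-3 - 6} \left(-15\right) - 425 = - 12 \frac{4}{-9} \left(-15\right) - 425 = - 12 \cdot 4 \left(- \frac{1}{9}\right) \left(-15\right) - 425 = \left(-12\right) \left(- \frac{4}{9}\right) \left(-15\right) - 425 = \frac{16}{3} \left(-15\right) - 425 = -80 - 425 = -505$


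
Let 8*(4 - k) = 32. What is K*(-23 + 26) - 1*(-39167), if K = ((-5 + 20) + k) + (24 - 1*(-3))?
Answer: 39293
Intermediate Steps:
k = 0 (k = 4 - ⅛*32 = 4 - 4 = 0)
K = 42 (K = ((-5 + 20) + 0) + (24 - 1*(-3)) = (15 + 0) + (24 + 3) = 15 + 27 = 42)
K*(-23 + 26) - 1*(-39167) = 42*(-23 + 26) - 1*(-39167) = 42*3 + 39167 = 126 + 39167 = 39293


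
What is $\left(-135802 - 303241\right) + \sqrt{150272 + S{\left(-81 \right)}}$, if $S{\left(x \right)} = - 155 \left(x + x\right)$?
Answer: $-439043 + \sqrt{175382} \approx -4.3862 \cdot 10^{5}$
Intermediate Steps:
$S{\left(x \right)} = - 310 x$ ($S{\left(x \right)} = - 155 \cdot 2 x = - 310 x$)
$\left(-135802 - 303241\right) + \sqrt{150272 + S{\left(-81 \right)}} = \left(-135802 - 303241\right) + \sqrt{150272 - -25110} = -439043 + \sqrt{150272 + 25110} = -439043 + \sqrt{175382}$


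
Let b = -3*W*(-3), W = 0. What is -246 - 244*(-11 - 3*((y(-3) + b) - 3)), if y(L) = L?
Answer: -1954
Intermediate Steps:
b = 0 (b = -3*0*(-3) = 0*(-3) = 0)
-246 - 244*(-11 - 3*((y(-3) + b) - 3)) = -246 - 244*(-11 - 3*((-3 + 0) - 3)) = -246 - 244*(-11 - 3*(-3 - 3)) = -246 - 244*(-11 - 3*(-6)) = -246 - 244*(-11 + 18) = -246 - 244*7 = -246 - 1708 = -1954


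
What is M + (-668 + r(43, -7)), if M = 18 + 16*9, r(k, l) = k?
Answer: -463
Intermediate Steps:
M = 162 (M = 18 + 144 = 162)
M + (-668 + r(43, -7)) = 162 + (-668 + 43) = 162 - 625 = -463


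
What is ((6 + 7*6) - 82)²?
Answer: 1156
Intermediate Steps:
((6 + 7*6) - 82)² = ((6 + 42) - 82)² = (48 - 82)² = (-34)² = 1156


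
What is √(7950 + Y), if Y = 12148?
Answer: √20098 ≈ 141.77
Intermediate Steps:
√(7950 + Y) = √(7950 + 12148) = √20098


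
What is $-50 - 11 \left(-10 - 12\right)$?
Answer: $192$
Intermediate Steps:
$-50 - 11 \left(-10 - 12\right) = -50 - -242 = -50 + 242 = 192$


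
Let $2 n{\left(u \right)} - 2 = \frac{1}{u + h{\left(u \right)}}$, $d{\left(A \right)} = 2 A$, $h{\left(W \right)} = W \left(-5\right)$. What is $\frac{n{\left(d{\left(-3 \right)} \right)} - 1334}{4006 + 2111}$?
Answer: $- \frac{63983}{293616} \approx -0.21791$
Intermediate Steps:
$h{\left(W \right)} = - 5 W$
$n{\left(u \right)} = 1 - \frac{1}{8 u}$ ($n{\left(u \right)} = 1 + \frac{1}{2 \left(u - 5 u\right)} = 1 + \frac{1}{2 \left(- 4 u\right)} = 1 + \frac{\left(- \frac{1}{4}\right) \frac{1}{u}}{2} = 1 - \frac{1}{8 u}$)
$\frac{n{\left(d{\left(-3 \right)} \right)} - 1334}{4006 + 2111} = \frac{\frac{- \frac{1}{8} + 2 \left(-3\right)}{2 \left(-3\right)} - 1334}{4006 + 2111} = \frac{\frac{- \frac{1}{8} - 6}{-6} - 1334}{6117} = \left(\left(- \frac{1}{6}\right) \left(- \frac{49}{8}\right) - 1334\right) \frac{1}{6117} = \left(\frac{49}{48} - 1334\right) \frac{1}{6117} = \left(- \frac{63983}{48}\right) \frac{1}{6117} = - \frac{63983}{293616}$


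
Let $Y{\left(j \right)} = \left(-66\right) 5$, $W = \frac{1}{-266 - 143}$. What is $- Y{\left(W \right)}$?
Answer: $330$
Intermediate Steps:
$W = - \frac{1}{409}$ ($W = \frac{1}{-409} = - \frac{1}{409} \approx -0.002445$)
$Y{\left(j \right)} = -330$
$- Y{\left(W \right)} = \left(-1\right) \left(-330\right) = 330$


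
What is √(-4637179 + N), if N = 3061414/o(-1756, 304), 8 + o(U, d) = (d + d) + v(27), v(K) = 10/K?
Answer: I*√304286069352130/8105 ≈ 2152.2*I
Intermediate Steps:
o(U, d) = -206/27 + 2*d (o(U, d) = -8 + ((d + d) + 10/27) = -8 + (2*d + 10*(1/27)) = -8 + (2*d + 10/27) = -8 + (10/27 + 2*d) = -206/27 + 2*d)
N = 41329089/8105 (N = 3061414/(-206/27 + 2*304) = 3061414/(-206/27 + 608) = 3061414/(16210/27) = 3061414*(27/16210) = 41329089/8105 ≈ 5099.2)
√(-4637179 + N) = √(-4637179 + 41329089/8105) = √(-37543006706/8105) = I*√304286069352130/8105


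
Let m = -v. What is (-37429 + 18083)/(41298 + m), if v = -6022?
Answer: -9673/23660 ≈ -0.40883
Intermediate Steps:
m = 6022 (m = -1*(-6022) = 6022)
(-37429 + 18083)/(41298 + m) = (-37429 + 18083)/(41298 + 6022) = -19346/47320 = -19346*1/47320 = -9673/23660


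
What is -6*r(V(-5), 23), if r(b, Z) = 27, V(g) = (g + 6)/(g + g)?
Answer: -162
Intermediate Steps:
V(g) = (6 + g)/(2*g) (V(g) = (6 + g)/((2*g)) = (6 + g)*(1/(2*g)) = (6 + g)/(2*g))
-6*r(V(-5), 23) = -6*27 = -162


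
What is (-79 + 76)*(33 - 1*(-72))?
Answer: -315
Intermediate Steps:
(-79 + 76)*(33 - 1*(-72)) = -3*(33 + 72) = -3*105 = -315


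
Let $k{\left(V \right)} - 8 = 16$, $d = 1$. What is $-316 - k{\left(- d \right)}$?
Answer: $-340$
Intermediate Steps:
$k{\left(V \right)} = 24$ ($k{\left(V \right)} = 8 + 16 = 24$)
$-316 - k{\left(- d \right)} = -316 - 24 = -340$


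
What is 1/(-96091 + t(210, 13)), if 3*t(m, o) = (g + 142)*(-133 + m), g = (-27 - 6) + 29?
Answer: -1/92549 ≈ -1.0805e-5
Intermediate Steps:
g = -4 (g = -33 + 29 = -4)
t(m, o) = -6118 + 46*m (t(m, o) = ((-4 + 142)*(-133 + m))/3 = (138*(-133 + m))/3 = (-18354 + 138*m)/3 = -6118 + 46*m)
1/(-96091 + t(210, 13)) = 1/(-96091 + (-6118 + 46*210)) = 1/(-96091 + (-6118 + 9660)) = 1/(-96091 + 3542) = 1/(-92549) = -1/92549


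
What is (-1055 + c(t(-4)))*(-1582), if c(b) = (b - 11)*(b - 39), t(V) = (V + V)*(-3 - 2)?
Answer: 1623132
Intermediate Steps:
t(V) = -10*V (t(V) = (2*V)*(-5) = -10*V)
c(b) = (-39 + b)*(-11 + b) (c(b) = (-11 + b)*(-39 + b) = (-39 + b)*(-11 + b))
(-1055 + c(t(-4)))*(-1582) = (-1055 + (429 + (-10*(-4))**2 - (-500)*(-4)))*(-1582) = (-1055 + (429 + 40**2 - 50*40))*(-1582) = (-1055 + (429 + 1600 - 2000))*(-1582) = (-1055 + 29)*(-1582) = -1026*(-1582) = 1623132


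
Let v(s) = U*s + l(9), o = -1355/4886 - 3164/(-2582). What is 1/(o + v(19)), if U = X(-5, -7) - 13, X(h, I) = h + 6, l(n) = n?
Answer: -6307826/1375433547 ≈ -0.0045861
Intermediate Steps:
o = 5980347/6307826 (o = -1355*1/4886 - 3164*(-1/2582) = -1355/4886 + 1582/1291 = 5980347/6307826 ≈ 0.94808)
X(h, I) = 6 + h
U = -12 (U = (6 - 5) - 13 = 1 - 13 = -12)
v(s) = 9 - 12*s (v(s) = -12*s + 9 = 9 - 12*s)
1/(o + v(19)) = 1/(5980347/6307826 + (9 - 12*19)) = 1/(5980347/6307826 + (9 - 228)) = 1/(5980347/6307826 - 219) = 1/(-1375433547/6307826) = -6307826/1375433547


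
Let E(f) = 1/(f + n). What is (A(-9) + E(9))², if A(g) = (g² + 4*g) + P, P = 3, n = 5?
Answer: 452929/196 ≈ 2310.9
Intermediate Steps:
E(f) = 1/(5 + f) (E(f) = 1/(f + 5) = 1/(5 + f))
A(g) = 3 + g² + 4*g (A(g) = (g² + 4*g) + 3 = 3 + g² + 4*g)
(A(-9) + E(9))² = ((3 + (-9)² + 4*(-9)) + 1/(5 + 9))² = ((3 + 81 - 36) + 1/14)² = (48 + 1/14)² = (673/14)² = 452929/196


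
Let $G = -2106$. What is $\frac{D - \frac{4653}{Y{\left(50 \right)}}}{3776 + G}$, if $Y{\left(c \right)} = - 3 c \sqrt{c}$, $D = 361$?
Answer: $\frac{361}{1670} + \frac{1551 \sqrt{2}}{835000} \approx 0.21879$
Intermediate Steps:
$Y{\left(c \right)} = - 3 c^{\frac{3}{2}}$
$\frac{D - \frac{4653}{Y{\left(50 \right)}}}{3776 + G} = \frac{361 - \frac{4653}{\left(-3\right) 50^{\frac{3}{2}}}}{3776 - 2106} = \frac{361 - \frac{4653}{\left(-3\right) 250 \sqrt{2}}}{1670} = \left(361 - \frac{4653}{\left(-750\right) \sqrt{2}}\right) \frac{1}{1670} = \left(361 - 4653 \left(- \frac{\sqrt{2}}{1500}\right)\right) \frac{1}{1670} = \left(361 + \frac{1551 \sqrt{2}}{500}\right) \frac{1}{1670} = \frac{361}{1670} + \frac{1551 \sqrt{2}}{835000}$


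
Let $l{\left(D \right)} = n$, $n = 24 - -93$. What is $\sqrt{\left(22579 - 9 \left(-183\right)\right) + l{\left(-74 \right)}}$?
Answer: $\sqrt{24343} \approx 156.02$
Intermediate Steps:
$n = 117$ ($n = 24 + 93 = 117$)
$l{\left(D \right)} = 117$
$\sqrt{\left(22579 - 9 \left(-183\right)\right) + l{\left(-74 \right)}} = \sqrt{\left(22579 - 9 \left(-183\right)\right) + 117} = \sqrt{\left(22579 - -1647\right) + 117} = \sqrt{\left(22579 + 1647\right) + 117} = \sqrt{24226 + 117} = \sqrt{24343}$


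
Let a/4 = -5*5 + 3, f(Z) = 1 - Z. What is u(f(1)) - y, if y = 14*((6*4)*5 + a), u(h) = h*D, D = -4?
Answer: -448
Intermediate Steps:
u(h) = -4*h (u(h) = h*(-4) = -4*h)
a = -88 (a = 4*(-5*5 + 3) = 4*(-25 + 3) = 4*(-22) = -88)
y = 448 (y = 14*((6*4)*5 - 88) = 14*(24*5 - 88) = 14*(120 - 88) = 14*32 = 448)
u(f(1)) - y = -4*(1 - 1*1) - 1*448 = -4*(1 - 1) - 448 = -4*0 - 448 = 0 - 448 = -448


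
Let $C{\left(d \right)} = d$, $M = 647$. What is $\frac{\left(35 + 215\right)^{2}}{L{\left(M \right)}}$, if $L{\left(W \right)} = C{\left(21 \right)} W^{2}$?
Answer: $\frac{62500}{8790789} \approx 0.0071097$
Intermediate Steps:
$L{\left(W \right)} = 21 W^{2}$
$\frac{\left(35 + 215\right)^{2}}{L{\left(M \right)}} = \frac{\left(35 + 215\right)^{2}}{21 \cdot 647^{2}} = \frac{250^{2}}{21 \cdot 418609} = \frac{62500}{8790789}$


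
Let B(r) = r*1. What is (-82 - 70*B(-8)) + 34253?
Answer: 34731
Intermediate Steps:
B(r) = r
(-82 - 70*B(-8)) + 34253 = (-82 - 70*(-8)) + 34253 = (-82 + 560) + 34253 = 478 + 34253 = 34731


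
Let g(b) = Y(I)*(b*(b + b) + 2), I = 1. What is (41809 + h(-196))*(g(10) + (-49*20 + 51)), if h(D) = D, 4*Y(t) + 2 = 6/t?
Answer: -30252651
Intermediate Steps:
Y(t) = -½ + 3/(2*t) (Y(t) = -½ + (6/t)/4 = -½ + 3/(2*t))
g(b) = 2 + 2*b² (g(b) = ((½)*(3 - 1*1)/1)*(b*(b + b) + 2) = ((½)*1*(3 - 1))*(b*(2*b) + 2) = ((½)*1*2)*(2*b² + 2) = 1*(2 + 2*b²) = 2 + 2*b²)
(41809 + h(-196))*(g(10) + (-49*20 + 51)) = (41809 - 196)*((2 + 2*10²) + (-49*20 + 51)) = 41613*((2 + 2*100) + (-980 + 51)) = 41613*((2 + 200) - 929) = 41613*(202 - 929) = 41613*(-727) = -30252651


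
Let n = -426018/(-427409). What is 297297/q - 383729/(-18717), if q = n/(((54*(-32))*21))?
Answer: -14384084037941694581/1328963151 ≈ -1.0824e+10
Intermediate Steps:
n = 426018/427409 (n = -426018*(-1/427409) = 426018/427409 ≈ 0.99675)
q = -71003/2584969632 (q = 426018/(427409*(((54*(-32))*21))) = 426018/(427409*((-1728*21))) = (426018/427409)/(-36288) = (426018/427409)*(-1/36288) = -71003/2584969632 ≈ -2.7468e-5)
297297/q - 383729/(-18717) = 297297/(-71003/2584969632) - 383729/(-18717) = 297297*(-2584969632/71003) - 383729*(-1/18717) = -768503716684704/71003 + 383729/18717 = -14384084037941694581/1328963151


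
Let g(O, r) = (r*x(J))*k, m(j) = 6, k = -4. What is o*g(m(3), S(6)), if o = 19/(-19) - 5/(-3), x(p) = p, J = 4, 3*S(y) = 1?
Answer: -32/9 ≈ -3.5556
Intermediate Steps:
S(y) = 1/3 (S(y) = (1/3)*1 = 1/3)
g(O, r) = -16*r (g(O, r) = (r*4)*(-4) = (4*r)*(-4) = -16*r)
o = 2/3 (o = 19*(-1/19) - 5*(-1/3) = -1 + 5/3 = 2/3 ≈ 0.66667)
o*g(m(3), S(6)) = 2*(-16*1/3)/3 = (2/3)*(-16/3) = -32/9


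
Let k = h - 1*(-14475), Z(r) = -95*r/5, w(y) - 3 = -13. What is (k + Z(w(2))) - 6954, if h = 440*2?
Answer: 8591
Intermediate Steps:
w(y) = -10 (w(y) = 3 - 13 = -10)
Z(r) = -19*r (Z(r) = -95*r*(1/5) = -19*r)
h = 880
k = 15355 (k = 880 - 1*(-14475) = 880 + 14475 = 15355)
(k + Z(w(2))) - 6954 = (15355 - 19*(-10)) - 6954 = (15355 + 190) - 6954 = 15545 - 6954 = 8591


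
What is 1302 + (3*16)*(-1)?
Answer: 1254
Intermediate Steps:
1302 + (3*16)*(-1) = 1302 + 48*(-1) = 1302 - 48 = 1254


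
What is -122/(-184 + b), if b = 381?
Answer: -122/197 ≈ -0.61929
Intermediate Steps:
-122/(-184 + b) = -122/(-184 + 381) = -122/197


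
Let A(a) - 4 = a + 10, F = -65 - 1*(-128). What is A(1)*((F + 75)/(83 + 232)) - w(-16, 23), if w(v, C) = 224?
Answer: -1522/7 ≈ -217.43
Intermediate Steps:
F = 63 (F = -65 + 128 = 63)
A(a) = 14 + a (A(a) = 4 + (a + 10) = 4 + (10 + a) = 14 + a)
A(1)*((F + 75)/(83 + 232)) - w(-16, 23) = (14 + 1)*((63 + 75)/(83 + 232)) - 1*224 = 15*(138/315) - 224 = 15*(138*(1/315)) - 224 = 15*(46/105) - 224 = 46/7 - 224 = -1522/7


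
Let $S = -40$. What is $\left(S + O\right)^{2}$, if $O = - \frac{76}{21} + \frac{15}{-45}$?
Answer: $\frac{851929}{441} \approx 1931.8$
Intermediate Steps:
$O = - \frac{83}{21}$ ($O = \left(-76\right) \frac{1}{21} + 15 \left(- \frac{1}{45}\right) = - \frac{76}{21} - \frac{1}{3} = - \frac{83}{21} \approx -3.9524$)
$\left(S + O\right)^{2} = \left(-40 - \frac{83}{21}\right)^{2} = \left(- \frac{923}{21}\right)^{2} = \frac{851929}{441}$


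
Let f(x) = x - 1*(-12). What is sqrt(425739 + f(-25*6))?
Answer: 3*sqrt(47289) ≈ 652.38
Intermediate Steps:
f(x) = 12 + x (f(x) = x + 12 = 12 + x)
sqrt(425739 + f(-25*6)) = sqrt(425739 + (12 - 25*6)) = sqrt(425739 + (12 - 150)) = sqrt(425739 - 138) = sqrt(425601) = 3*sqrt(47289)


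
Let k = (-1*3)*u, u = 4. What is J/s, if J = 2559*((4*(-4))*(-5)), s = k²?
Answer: 4265/3 ≈ 1421.7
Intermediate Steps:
k = -12 (k = -1*3*4 = -3*4 = -12)
s = 144 (s = (-12)² = 144)
J = 204720 (J = 2559*(-16*(-5)) = 2559*80 = 204720)
J/s = 204720/144 = 204720*(1/144) = 4265/3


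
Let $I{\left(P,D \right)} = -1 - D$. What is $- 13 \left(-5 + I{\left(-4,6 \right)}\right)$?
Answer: $156$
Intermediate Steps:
$- 13 \left(-5 + I{\left(-4,6 \right)}\right) = - 13 \left(-5 - 7\right) = \left(-13\right) \left(-12\right) = 156$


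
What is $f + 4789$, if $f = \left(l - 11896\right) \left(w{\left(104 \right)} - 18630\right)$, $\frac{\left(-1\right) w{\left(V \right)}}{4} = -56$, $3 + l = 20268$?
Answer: $-154035025$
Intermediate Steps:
$l = 20265$ ($l = -3 + 20268 = 20265$)
$w{\left(V \right)} = 224$ ($w{\left(V \right)} = \left(-4\right) \left(-56\right) = 224$)
$f = -154039814$ ($f = \left(20265 - 11896\right) \left(224 - 18630\right) = 8369 \left(-18406\right) = -154039814$)
$f + 4789 = -154039814 + 4789 = -154035025$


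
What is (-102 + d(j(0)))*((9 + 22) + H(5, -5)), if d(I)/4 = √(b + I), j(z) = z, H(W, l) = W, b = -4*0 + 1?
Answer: -3528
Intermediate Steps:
b = 1 (b = 0 + 1 = 1)
d(I) = 4*√(1 + I)
(-102 + d(j(0)))*((9 + 22) + H(5, -5)) = (-102 + 4*√(1 + 0))*((9 + 22) + 5) = (-102 + 4*√1)*(31 + 5) = (-102 + 4*1)*36 = (-102 + 4)*36 = -98*36 = -3528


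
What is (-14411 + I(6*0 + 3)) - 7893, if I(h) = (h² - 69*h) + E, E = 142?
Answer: -22360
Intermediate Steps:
I(h) = 142 + h² - 69*h (I(h) = (h² - 69*h) + 142 = 142 + h² - 69*h)
(-14411 + I(6*0 + 3)) - 7893 = (-14411 + (142 + (6*0 + 3)² - 69*(6*0 + 3))) - 7893 = (-14411 + (142 + (0 + 3)² - 69*(0 + 3))) - 7893 = (-14411 + (142 + 3² - 69*3)) - 7893 = (-14411 + (142 + 9 - 207)) - 7893 = (-14411 - 56) - 7893 = -14467 - 7893 = -22360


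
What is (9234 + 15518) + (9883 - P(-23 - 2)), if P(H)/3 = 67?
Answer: 34434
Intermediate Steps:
P(H) = 201 (P(H) = 3*67 = 201)
(9234 + 15518) + (9883 - P(-23 - 2)) = (9234 + 15518) + (9883 - 1*201) = 24752 + (9883 - 201) = 24752 + 9682 = 34434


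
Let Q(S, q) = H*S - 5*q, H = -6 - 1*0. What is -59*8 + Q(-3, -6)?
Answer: -424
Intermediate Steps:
H = -6 (H = -6 + 0 = -6)
Q(S, q) = -6*S - 5*q
-59*8 + Q(-3, -6) = -59*8 + (-6*(-3) - 5*(-6)) = -472 + (18 + 30) = -472 + 48 = -424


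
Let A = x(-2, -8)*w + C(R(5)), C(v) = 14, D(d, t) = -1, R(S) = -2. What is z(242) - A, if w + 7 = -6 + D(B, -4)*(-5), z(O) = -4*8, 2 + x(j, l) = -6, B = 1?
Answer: -110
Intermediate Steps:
x(j, l) = -8 (x(j, l) = -2 - 6 = -8)
z(O) = -32
w = -8 (w = -7 + (-6 - 1*(-5)) = -7 + (-6 + 5) = -7 - 1 = -8)
A = 78 (A = -8*(-8) + 14 = 64 + 14 = 78)
z(242) - A = -32 - 1*78 = -32 - 78 = -110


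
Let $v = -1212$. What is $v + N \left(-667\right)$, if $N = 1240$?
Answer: $-828292$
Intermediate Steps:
$v + N \left(-667\right) = -1212 + 1240 \left(-667\right) = -1212 - 827080 = -828292$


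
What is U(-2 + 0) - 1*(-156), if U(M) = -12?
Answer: 144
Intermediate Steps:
U(-2 + 0) - 1*(-156) = -12 - 1*(-156) = -12 + 156 = 144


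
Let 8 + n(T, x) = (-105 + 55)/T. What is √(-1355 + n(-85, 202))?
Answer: I*√393737/17 ≈ 36.911*I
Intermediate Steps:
n(T, x) = -8 - 50/T (n(T, x) = -8 + (-105 + 55)/T = -8 - 50/T)
√(-1355 + n(-85, 202)) = √(-1355 + (-8 - 50/(-85))) = √(-1355 + (-8 - 50*(-1/85))) = √(-1355 + (-8 + 10/17)) = √(-1355 - 126/17) = √(-23161/17) = I*√393737/17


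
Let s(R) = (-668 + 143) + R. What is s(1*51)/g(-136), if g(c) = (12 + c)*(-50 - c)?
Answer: 237/5332 ≈ 0.044449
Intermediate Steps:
g(c) = (-50 - c)*(12 + c)
s(R) = -525 + R
s(1*51)/g(-136) = (-525 + 1*51)/(-600 - 1*(-136)² - 62*(-136)) = (-525 + 51)/(-600 - 1*18496 + 8432) = -474/(-600 - 18496 + 8432) = -474/(-10664) = -474*(-1/10664) = 237/5332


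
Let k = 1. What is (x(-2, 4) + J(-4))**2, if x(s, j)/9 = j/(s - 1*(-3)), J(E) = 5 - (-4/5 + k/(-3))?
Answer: 399424/225 ≈ 1775.2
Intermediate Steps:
J(E) = 92/15 (J(E) = 5 - (-4/5 + 1/(-3)) = 5 - (-4*1/5 + 1*(-1/3)) = 5 - (-4/5 - 1/3) = 5 - 1*(-17/15) = 5 + 17/15 = 92/15)
x(s, j) = 9*j/(3 + s) (x(s, j) = 9*(j/(s - 1*(-3))) = 9*(j/(s + 3)) = 9*(j/(3 + s)) = 9*j/(3 + s))
(x(-2, 4) + J(-4))**2 = (9*4/(3 - 2) + 92/15)**2 = (9*4/1 + 92/15)**2 = (9*4*1 + 92/15)**2 = (36 + 92/15)**2 = (632/15)**2 = 399424/225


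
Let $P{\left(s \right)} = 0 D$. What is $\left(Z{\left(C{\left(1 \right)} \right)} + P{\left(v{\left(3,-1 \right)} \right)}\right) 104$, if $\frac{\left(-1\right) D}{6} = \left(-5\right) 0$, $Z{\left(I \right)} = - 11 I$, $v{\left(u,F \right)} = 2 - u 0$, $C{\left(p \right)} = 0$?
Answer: $0$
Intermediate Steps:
$v{\left(u,F \right)} = 2$ ($v{\left(u,F \right)} = 2 - 0 = 2 + 0 = 2$)
$D = 0$ ($D = - 6 \left(\left(-5\right) 0\right) = \left(-6\right) 0 = 0$)
$P{\left(s \right)} = 0$ ($P{\left(s \right)} = 0 \cdot 0 = 0$)
$\left(Z{\left(C{\left(1 \right)} \right)} + P{\left(v{\left(3,-1 \right)} \right)}\right) 104 = \left(\left(-11\right) 0 + 0\right) 104 = \left(0 + 0\right) 104 = 0 \cdot 104 = 0$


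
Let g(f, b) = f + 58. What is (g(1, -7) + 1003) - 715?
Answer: 347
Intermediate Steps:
g(f, b) = 58 + f
(g(1, -7) + 1003) - 715 = ((58 + 1) + 1003) - 715 = (59 + 1003) - 715 = 1062 - 715 = 347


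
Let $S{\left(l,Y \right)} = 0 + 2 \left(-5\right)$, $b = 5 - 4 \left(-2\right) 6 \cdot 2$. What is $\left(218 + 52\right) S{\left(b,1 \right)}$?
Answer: $-2700$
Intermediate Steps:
$b = 101$ ($b = 5 - 4 \left(\left(-12\right) 2\right) = 5 - -96 = 5 + 96 = 101$)
$S{\left(l,Y \right)} = -10$ ($S{\left(l,Y \right)} = 0 - 10 = -10$)
$\left(218 + 52\right) S{\left(b,1 \right)} = \left(218 + 52\right) \left(-10\right) = 270 \left(-10\right) = -2700$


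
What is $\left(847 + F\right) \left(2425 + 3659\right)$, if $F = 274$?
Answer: $6820164$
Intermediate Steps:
$\left(847 + F\right) \left(2425 + 3659\right) = \left(847 + 274\right) \left(2425 + 3659\right) = 1121 \cdot 6084 = 6820164$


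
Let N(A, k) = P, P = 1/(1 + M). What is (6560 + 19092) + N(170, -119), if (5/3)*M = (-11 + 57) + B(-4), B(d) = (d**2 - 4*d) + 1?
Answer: 6207789/242 ≈ 25652.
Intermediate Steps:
B(d) = 1 + d**2 - 4*d
M = 237/5 (M = 3*((-11 + 57) + (1 + (-4)**2 - 4*(-4)))/5 = 3*(46 + (1 + 16 + 16))/5 = 3*(46 + 33)/5 = (3/5)*79 = 237/5 ≈ 47.400)
P = 5/242 (P = 1/(1 + 237/5) = 1/(242/5) = 5/242 ≈ 0.020661)
N(A, k) = 5/242
(6560 + 19092) + N(170, -119) = (6560 + 19092) + 5/242 = 25652 + 5/242 = 6207789/242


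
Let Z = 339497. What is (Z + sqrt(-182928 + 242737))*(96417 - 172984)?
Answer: -25994266799 - 76567*sqrt(59809) ≈ -2.6013e+10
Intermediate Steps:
(Z + sqrt(-182928 + 242737))*(96417 - 172984) = (339497 + sqrt(-182928 + 242737))*(96417 - 172984) = (339497 + sqrt(59809))*(-76567) = -25994266799 - 76567*sqrt(59809)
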